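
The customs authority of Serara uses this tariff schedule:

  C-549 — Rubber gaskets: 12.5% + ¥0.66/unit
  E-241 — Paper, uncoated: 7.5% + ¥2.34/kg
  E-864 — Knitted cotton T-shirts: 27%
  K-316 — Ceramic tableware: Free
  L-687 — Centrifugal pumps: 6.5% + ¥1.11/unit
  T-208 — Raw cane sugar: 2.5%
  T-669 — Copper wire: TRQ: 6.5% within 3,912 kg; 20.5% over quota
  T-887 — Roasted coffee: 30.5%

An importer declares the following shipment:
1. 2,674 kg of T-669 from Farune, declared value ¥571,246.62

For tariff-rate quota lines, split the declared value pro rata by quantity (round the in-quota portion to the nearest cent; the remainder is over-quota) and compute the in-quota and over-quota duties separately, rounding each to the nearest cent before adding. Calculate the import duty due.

¥37,131.03

Line 1 (T-669, Farune, 2,674 kg, ¥571,246.62):
Code T-669 is under a tariff-rate quota (threshold 3,912 kg). Quantity 2,674 kg is within the quota, so the in-quota rate 6.5% applies to the full value.
Duty = ¥571,246.62 × 6.5% = ¥37,131.03.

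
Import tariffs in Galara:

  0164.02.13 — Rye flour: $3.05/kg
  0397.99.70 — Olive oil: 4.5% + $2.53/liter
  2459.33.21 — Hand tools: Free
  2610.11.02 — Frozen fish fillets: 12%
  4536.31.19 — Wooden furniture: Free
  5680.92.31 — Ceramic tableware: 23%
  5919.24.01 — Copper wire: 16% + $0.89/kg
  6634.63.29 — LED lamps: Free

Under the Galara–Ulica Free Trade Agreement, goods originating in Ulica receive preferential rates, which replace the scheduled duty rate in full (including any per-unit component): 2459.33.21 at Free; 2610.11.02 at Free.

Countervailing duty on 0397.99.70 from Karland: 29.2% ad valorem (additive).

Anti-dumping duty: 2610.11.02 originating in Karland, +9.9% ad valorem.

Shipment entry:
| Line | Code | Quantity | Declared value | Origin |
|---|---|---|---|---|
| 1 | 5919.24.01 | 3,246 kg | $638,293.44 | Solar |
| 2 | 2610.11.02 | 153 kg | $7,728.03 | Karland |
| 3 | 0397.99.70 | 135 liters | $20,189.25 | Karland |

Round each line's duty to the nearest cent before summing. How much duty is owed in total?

Line 1 (5919.24.01, Solar, 3,246 kg, $638,293.44):
Base rate for 5919.24.01 is 16% + $0.89/kg.
Duty = $638,293.44 × 16% + 3,246 × $0.89 = $105,015.89.
Line 2 (2610.11.02, Karland, 153 kg, $7,728.03):
Base rate for 2610.11.02 is 12%.
2610.11.02 has an FTA preferential rate, but origin Karland is not Ulica; base rate stands.
Additional duty on 2610.11.02 from Karland: +9.9%. Applied ad valorem rate: 12% + 9.9% = 21.9%.
Duty = $7,728.03 × 21.9% = $1,692.44.
Line 3 (0397.99.70, Karland, 135 liters, $20,189.25):
Base rate for 0397.99.70 is 4.5% + $2.53/liter.
Additional duty on 0397.99.70 from Karland: +29.2%. Applied ad valorem rate: 4.5% + 29.2% = 33.7%.
Duty = $20,189.25 × 33.7% + 135 × $2.53 = $7,145.33.
Total = $105,015.89 + $1,692.44 + $7,145.33 = $113,853.66.

$113,853.66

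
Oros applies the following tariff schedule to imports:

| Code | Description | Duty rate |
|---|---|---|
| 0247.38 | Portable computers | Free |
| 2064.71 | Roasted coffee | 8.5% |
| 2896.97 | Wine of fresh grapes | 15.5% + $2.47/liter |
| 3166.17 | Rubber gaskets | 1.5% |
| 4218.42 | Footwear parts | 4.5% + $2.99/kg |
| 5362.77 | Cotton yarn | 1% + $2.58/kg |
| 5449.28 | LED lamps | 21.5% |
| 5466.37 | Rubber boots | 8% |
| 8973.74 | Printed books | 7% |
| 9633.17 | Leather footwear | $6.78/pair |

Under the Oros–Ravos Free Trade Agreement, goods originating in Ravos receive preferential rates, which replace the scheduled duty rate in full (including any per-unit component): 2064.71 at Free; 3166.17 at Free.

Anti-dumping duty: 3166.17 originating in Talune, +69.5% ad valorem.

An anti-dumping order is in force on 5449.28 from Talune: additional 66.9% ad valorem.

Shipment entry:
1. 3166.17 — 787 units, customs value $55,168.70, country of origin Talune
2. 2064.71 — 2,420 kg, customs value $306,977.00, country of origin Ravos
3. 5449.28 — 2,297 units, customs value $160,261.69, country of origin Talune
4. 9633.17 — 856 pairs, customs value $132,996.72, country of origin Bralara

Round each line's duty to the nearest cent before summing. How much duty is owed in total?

$186,644.79

Line 1 (3166.17, Talune, 787 units, $55,168.70):
Base rate for 3166.17 is 1.5%.
3166.17 has an FTA preferential rate, but origin Talune is not Ravos; base rate stands.
Additional duty on 3166.17 from Talune: +69.5%. Applied ad valorem rate: 1.5% + 69.5% = 71%.
Duty = $55,168.70 × 71% = $39,169.78.
Line 2 (2064.71, Ravos, 2,420 kg, $306,977.00):
Base rate for 2064.71 is 8.5%.
Origin Ravos qualifies under the Oros–Ravos agreement and 2064.71 is covered: preferential rate Free applies instead.
Duty = $306,977.00 × 0% = $0.00.
Line 3 (5449.28, Talune, 2,297 units, $160,261.69):
Base rate for 5449.28 is 21.5%.
Additional duty on 5449.28 from Talune: +66.9%. Applied ad valorem rate: 21.5% + 66.9% = 88.4%.
Duty = $160,261.69 × 88.4% = $141,671.33.
Line 4 (9633.17, Bralara, 856 pairs, $132,996.72):
Base rate for 9633.17 is $6.78/pair.
Duty = 856 × $6.78 = $5,803.68.
Total = $39,169.78 + $0.00 + $141,671.33 + $5,803.68 = $186,644.79.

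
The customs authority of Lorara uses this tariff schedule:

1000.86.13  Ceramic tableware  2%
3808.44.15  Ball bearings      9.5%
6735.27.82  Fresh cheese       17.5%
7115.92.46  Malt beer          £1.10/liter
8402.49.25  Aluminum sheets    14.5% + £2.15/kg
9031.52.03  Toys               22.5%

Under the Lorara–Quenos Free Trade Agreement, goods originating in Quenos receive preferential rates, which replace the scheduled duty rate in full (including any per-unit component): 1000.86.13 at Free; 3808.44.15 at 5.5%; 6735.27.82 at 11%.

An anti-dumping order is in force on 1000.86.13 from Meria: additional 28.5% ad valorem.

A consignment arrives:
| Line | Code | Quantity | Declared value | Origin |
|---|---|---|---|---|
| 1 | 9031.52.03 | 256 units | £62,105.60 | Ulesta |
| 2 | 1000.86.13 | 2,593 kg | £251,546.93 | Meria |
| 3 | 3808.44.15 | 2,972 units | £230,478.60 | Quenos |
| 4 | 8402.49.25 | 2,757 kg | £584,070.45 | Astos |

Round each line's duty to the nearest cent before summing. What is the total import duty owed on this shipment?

£193,989.66

Line 1 (9031.52.03, Ulesta, 256 units, £62,105.60):
Base rate for 9031.52.03 is 22.5%.
Duty = £62,105.60 × 22.5% = £13,973.76.
Line 2 (1000.86.13, Meria, 2,593 kg, £251,546.93):
Base rate for 1000.86.13 is 2%.
1000.86.13 has an FTA preferential rate, but origin Meria is not Quenos; base rate stands.
Additional duty on 1000.86.13 from Meria: +28.5%. Applied ad valorem rate: 2% + 28.5% = 30.5%.
Duty = £251,546.93 × 30.5% = £76,721.81.
Line 3 (3808.44.15, Quenos, 2,972 units, £230,478.60):
Base rate for 3808.44.15 is 9.5%.
Origin Quenos qualifies under the Lorara–Quenos agreement and 3808.44.15 is covered: preferential rate 5.5% applies instead.
Duty = £230,478.60 × 5.5% = £12,676.32.
Line 4 (8402.49.25, Astos, 2,757 kg, £584,070.45):
Base rate for 8402.49.25 is 14.5% + £2.15/kg.
Duty = £584,070.45 × 14.5% + 2,757 × £2.15 = £90,617.77.
Total = £13,973.76 + £76,721.81 + £12,676.32 + £90,617.77 = £193,989.66.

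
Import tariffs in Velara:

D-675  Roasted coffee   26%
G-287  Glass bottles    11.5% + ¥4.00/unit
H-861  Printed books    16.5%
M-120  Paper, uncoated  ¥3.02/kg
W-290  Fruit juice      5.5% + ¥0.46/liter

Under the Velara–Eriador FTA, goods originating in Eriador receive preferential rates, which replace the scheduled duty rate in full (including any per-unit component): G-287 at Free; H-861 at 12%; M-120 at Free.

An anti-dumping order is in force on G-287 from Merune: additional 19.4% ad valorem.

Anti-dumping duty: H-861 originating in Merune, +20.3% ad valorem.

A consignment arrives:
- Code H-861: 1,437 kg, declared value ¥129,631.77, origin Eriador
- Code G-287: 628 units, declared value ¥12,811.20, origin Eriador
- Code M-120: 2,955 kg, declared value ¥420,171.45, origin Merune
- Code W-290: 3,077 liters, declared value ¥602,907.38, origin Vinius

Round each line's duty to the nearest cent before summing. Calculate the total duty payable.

¥59,055.24

Line 1 (H-861, Eriador, 1,437 kg, ¥129,631.77):
Base rate for H-861 is 16.5%.
Origin Eriador qualifies under the Velara–Eriador agreement and H-861 is covered: preferential rate 12% applies instead.
The additional-duty order on H-861 targets Merune, not Eriador; it does not apply.
Duty = ¥129,631.77 × 12% = ¥15,555.81.
Line 2 (G-287, Eriador, 628 units, ¥12,811.20):
Base rate for G-287 is 11.5% + ¥4.00/unit.
Origin Eriador qualifies under the Velara–Eriador agreement and G-287 is covered: preferential rate Free applies instead.
The additional-duty order on G-287 targets Merune, not Eriador; it does not apply.
Duty = ¥12,811.20 × 0% = ¥0.00.
Line 3 (M-120, Merune, 2,955 kg, ¥420,171.45):
Base rate for M-120 is ¥3.02/kg.
M-120 has an FTA preferential rate, but origin Merune is not Eriador; base rate stands.
Duty = 2,955 × ¥3.02 = ¥8,924.10.
Line 4 (W-290, Vinius, 3,077 liters, ¥602,907.38):
Base rate for W-290 is 5.5% + ¥0.46/liter.
Duty = ¥602,907.38 × 5.5% + 3,077 × ¥0.46 = ¥34,575.33.
Total = ¥15,555.81 + ¥0.00 + ¥8,924.10 + ¥34,575.33 = ¥59,055.24.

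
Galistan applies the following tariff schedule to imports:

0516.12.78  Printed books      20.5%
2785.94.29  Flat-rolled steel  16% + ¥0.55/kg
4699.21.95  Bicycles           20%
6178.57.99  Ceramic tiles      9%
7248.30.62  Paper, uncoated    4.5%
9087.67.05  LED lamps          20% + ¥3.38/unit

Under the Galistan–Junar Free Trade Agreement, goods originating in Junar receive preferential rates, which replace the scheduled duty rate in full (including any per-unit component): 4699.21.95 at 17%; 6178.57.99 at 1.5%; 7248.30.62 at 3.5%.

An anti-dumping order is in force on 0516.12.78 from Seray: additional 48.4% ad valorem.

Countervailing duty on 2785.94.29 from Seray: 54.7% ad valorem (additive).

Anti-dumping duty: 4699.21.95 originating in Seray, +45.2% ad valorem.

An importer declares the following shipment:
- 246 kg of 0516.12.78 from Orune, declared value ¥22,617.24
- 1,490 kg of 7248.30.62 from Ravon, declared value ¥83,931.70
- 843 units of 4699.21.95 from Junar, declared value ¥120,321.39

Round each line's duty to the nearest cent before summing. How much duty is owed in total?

Line 1 (0516.12.78, Orune, 246 kg, ¥22,617.24):
Base rate for 0516.12.78 is 20.5%.
The additional-duty order on 0516.12.78 targets Seray, not Orune; it does not apply.
Duty = ¥22,617.24 × 20.5% = ¥4,636.53.
Line 2 (7248.30.62, Ravon, 1,490 kg, ¥83,931.70):
Base rate for 7248.30.62 is 4.5%.
7248.30.62 has an FTA preferential rate, but origin Ravon is not Junar; base rate stands.
Duty = ¥83,931.70 × 4.5% = ¥3,776.93.
Line 3 (4699.21.95, Junar, 843 units, ¥120,321.39):
Base rate for 4699.21.95 is 20%.
Origin Junar qualifies under the Galistan–Junar agreement and 4699.21.95 is covered: preferential rate 17% applies instead.
The additional-duty order on 4699.21.95 targets Seray, not Junar; it does not apply.
Duty = ¥120,321.39 × 17% = ¥20,454.64.
Total = ¥4,636.53 + ¥3,776.93 + ¥20,454.64 = ¥28,868.10.

¥28,868.10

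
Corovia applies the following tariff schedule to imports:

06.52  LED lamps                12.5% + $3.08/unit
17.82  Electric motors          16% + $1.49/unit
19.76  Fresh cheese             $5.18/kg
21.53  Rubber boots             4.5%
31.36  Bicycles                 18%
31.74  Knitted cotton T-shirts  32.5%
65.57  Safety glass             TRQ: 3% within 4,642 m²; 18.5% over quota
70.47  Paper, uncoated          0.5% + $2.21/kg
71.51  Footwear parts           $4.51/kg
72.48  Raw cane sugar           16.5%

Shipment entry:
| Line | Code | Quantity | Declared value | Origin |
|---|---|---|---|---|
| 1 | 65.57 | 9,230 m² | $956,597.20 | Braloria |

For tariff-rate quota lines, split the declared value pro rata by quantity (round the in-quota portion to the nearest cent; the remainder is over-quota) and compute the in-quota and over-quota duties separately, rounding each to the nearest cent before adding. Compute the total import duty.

Line 1 (65.57, Braloria, 9,230 m², $956,597.20):
Code 65.57 is under a tariff-rate quota (threshold 4,642 m²). In-quota: 4,642 m² at 3%; over-quota: 4,588 m² at 18.5%.
Pro-rata value split: in-quota = $956,597.20 × 4,642/9,230 = $481,096.88; over-quota = $956,597.20 − $481,096.88 = $475,500.32.
In-quota duty = $481,096.88 × 3% = $14,432.91. Over-quota duty = $475,500.32 × 18.5% = $87,967.56.
Line duty = $14,432.91 + $87,967.56 = $102,400.47.

$102,400.47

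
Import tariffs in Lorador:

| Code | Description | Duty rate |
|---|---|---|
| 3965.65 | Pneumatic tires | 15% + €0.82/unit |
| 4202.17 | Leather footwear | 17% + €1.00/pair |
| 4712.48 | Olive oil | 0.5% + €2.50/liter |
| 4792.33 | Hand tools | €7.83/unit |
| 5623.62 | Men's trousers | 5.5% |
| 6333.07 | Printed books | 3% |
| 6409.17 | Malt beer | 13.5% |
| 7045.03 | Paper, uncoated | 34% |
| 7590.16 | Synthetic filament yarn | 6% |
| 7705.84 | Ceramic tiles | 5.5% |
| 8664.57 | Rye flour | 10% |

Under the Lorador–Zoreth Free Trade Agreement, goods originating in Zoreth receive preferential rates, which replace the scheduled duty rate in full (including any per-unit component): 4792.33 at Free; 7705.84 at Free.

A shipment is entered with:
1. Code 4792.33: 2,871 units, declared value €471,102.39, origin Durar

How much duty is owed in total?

Line 1 (4792.33, Durar, 2,871 units, €471,102.39):
Base rate for 4792.33 is €7.83/unit.
4792.33 has an FTA preferential rate, but origin Durar is not Zoreth; base rate stands.
Duty = 2,871 × €7.83 = €22,479.93.

€22,479.93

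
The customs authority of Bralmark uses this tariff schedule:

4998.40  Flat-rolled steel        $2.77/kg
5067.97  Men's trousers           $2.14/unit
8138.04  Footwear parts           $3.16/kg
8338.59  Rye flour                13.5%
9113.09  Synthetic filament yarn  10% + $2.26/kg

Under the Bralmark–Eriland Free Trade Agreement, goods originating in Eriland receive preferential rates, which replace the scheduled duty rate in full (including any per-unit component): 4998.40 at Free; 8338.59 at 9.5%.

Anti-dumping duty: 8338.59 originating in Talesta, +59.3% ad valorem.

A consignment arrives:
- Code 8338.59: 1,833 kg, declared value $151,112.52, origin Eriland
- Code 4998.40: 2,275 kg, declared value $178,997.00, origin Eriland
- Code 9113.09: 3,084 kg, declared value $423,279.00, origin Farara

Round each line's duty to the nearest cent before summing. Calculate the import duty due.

Line 1 (8338.59, Eriland, 1,833 kg, $151,112.52):
Base rate for 8338.59 is 13.5%.
Origin Eriland qualifies under the Bralmark–Eriland agreement and 8338.59 is covered: preferential rate 9.5% applies instead.
The additional-duty order on 8338.59 targets Talesta, not Eriland; it does not apply.
Duty = $151,112.52 × 9.5% = $14,355.69.
Line 2 (4998.40, Eriland, 2,275 kg, $178,997.00):
Base rate for 4998.40 is $2.77/kg.
Origin Eriland qualifies under the Bralmark–Eriland agreement and 4998.40 is covered: preferential rate Free applies instead.
Duty = $178,997.00 × 0% = $0.00.
Line 3 (9113.09, Farara, 3,084 kg, $423,279.00):
Base rate for 9113.09 is 10% + $2.26/kg.
Duty = $423,279.00 × 10% + 3,084 × $2.26 = $49,297.74.
Total = $14,355.69 + $0.00 + $49,297.74 = $63,653.43.

$63,653.43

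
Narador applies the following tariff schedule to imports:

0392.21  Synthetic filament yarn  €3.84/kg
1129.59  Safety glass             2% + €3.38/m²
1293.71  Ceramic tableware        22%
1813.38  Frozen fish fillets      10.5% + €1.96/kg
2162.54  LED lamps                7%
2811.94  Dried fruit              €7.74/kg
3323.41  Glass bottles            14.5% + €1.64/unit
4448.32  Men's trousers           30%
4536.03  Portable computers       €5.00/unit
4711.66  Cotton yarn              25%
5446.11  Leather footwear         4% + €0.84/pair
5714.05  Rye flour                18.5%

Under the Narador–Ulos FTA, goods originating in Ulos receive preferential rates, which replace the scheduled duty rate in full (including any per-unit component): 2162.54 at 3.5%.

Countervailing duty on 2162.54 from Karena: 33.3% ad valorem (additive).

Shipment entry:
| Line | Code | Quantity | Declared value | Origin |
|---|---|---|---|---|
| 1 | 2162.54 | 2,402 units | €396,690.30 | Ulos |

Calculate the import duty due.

Line 1 (2162.54, Ulos, 2,402 units, €396,690.30):
Base rate for 2162.54 is 7%.
Origin Ulos qualifies under the Narador–Ulos agreement and 2162.54 is covered: preferential rate 3.5% applies instead.
The additional-duty order on 2162.54 targets Karena, not Ulos; it does not apply.
Duty = €396,690.30 × 3.5% = €13,884.16.

€13,884.16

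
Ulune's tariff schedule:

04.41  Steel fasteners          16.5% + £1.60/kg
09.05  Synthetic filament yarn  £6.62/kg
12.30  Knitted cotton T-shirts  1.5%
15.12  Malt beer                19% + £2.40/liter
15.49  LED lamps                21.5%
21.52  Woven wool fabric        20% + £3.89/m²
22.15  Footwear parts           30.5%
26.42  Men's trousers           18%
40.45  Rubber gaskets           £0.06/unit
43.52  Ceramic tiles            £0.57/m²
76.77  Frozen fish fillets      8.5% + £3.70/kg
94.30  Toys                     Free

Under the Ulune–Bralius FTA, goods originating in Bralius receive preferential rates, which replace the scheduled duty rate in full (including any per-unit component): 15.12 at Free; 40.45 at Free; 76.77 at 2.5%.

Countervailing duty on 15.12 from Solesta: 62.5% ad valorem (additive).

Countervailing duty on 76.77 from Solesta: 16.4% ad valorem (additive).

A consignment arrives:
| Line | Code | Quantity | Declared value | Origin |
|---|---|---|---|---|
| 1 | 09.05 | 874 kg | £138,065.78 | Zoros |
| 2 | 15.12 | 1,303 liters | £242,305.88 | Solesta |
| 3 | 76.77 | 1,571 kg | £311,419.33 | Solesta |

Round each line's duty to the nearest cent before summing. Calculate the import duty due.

Line 1 (09.05, Zoros, 874 kg, £138,065.78):
Base rate for 09.05 is £6.62/kg.
Duty = 874 × £6.62 = £5,785.88.
Line 2 (15.12, Solesta, 1,303 liters, £242,305.88):
Base rate for 15.12 is 19% + £2.40/liter.
15.12 has an FTA preferential rate, but origin Solesta is not Bralius; base rate stands.
Additional duty on 15.12 from Solesta: +62.5%. Applied ad valorem rate: 19% + 62.5% = 81.5%.
Duty = £242,305.88 × 81.5% + 1,303 × £2.40 = £200,606.49.
Line 3 (76.77, Solesta, 1,571 kg, £311,419.33):
Base rate for 76.77 is 8.5% + £3.70/kg.
76.77 has an FTA preferential rate, but origin Solesta is not Bralius; base rate stands.
Additional duty on 76.77 from Solesta: +16.4%. Applied ad valorem rate: 8.5% + 16.4% = 24.9%.
Duty = £311,419.33 × 24.9% + 1,571 × £3.70 = £83,356.11.
Total = £5,785.88 + £200,606.49 + £83,356.11 = £289,748.48.

£289,748.48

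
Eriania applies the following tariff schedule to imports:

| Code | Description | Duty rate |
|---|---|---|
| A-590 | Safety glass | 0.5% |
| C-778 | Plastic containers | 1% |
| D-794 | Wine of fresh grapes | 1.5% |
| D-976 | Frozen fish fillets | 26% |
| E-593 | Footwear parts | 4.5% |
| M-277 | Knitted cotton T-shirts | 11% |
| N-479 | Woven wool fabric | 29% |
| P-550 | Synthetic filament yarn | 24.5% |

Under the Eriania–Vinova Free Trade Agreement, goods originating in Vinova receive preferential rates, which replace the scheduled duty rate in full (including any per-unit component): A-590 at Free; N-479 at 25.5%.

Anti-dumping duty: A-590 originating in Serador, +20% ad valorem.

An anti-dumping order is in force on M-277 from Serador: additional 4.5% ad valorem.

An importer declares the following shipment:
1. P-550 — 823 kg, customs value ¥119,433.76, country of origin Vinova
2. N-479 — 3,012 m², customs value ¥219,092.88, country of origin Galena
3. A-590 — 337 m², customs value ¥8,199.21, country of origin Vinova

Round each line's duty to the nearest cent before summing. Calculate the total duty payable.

Line 1 (P-550, Vinova, 823 kg, ¥119,433.76):
Base rate for P-550 is 24.5%.
Origin Vinova is the FTA partner but P-550 is not on the preference list; base rate stands.
Duty = ¥119,433.76 × 24.5% = ¥29,261.27.
Line 2 (N-479, Galena, 3,012 m², ¥219,092.88):
Base rate for N-479 is 29%.
N-479 has an FTA preferential rate, but origin Galena is not Vinova; base rate stands.
Duty = ¥219,092.88 × 29% = ¥63,536.94.
Line 3 (A-590, Vinova, 337 m², ¥8,199.21):
Base rate for A-590 is 0.5%.
Origin Vinova qualifies under the Eriania–Vinova agreement and A-590 is covered: preferential rate Free applies instead.
The additional-duty order on A-590 targets Serador, not Vinova; it does not apply.
Duty = ¥8,199.21 × 0% = ¥0.00.
Total = ¥29,261.27 + ¥63,536.94 + ¥0.00 = ¥92,798.21.

¥92,798.21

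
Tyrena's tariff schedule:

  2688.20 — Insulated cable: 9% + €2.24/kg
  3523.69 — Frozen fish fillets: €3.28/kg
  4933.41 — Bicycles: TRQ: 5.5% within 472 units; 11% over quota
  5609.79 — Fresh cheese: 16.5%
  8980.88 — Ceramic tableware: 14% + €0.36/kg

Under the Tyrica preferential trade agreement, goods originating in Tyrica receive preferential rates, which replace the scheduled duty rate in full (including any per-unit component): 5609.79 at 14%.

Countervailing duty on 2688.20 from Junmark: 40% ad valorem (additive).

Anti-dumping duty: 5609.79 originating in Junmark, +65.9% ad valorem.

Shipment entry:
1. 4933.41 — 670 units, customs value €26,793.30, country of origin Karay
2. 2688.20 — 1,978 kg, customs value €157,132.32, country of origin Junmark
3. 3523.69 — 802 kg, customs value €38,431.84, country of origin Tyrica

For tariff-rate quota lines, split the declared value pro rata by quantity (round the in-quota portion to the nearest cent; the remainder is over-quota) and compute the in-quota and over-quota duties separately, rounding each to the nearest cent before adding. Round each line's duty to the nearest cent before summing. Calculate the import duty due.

Line 1 (4933.41, Karay, 670 units, €26,793.30):
Code 4933.41 is under a tariff-rate quota (threshold 472 units). In-quota: 472 units at 5.5%; over-quota: 198 units at 11%.
Pro-rata value split: in-quota = €26,793.30 × 472/670 = €18,875.28; over-quota = €26,793.30 − €18,875.28 = €7,918.02.
In-quota duty = €18,875.28 × 5.5% = €1,038.14. Over-quota duty = €7,918.02 × 11% = €870.98.
Line duty = €1,038.14 + €870.98 = €1,909.12.
Line 2 (2688.20, Junmark, 1,978 kg, €157,132.32):
Base rate for 2688.20 is 9% + €2.24/kg.
Additional duty on 2688.20 from Junmark: +40%. Applied ad valorem rate: 9% + 40% = 49%.
Duty = €157,132.32 × 49% + 1,978 × €2.24 = €81,425.56.
Line 3 (3523.69, Tyrica, 802 kg, €38,431.84):
Base rate for 3523.69 is €3.28/kg.
Origin Tyrica is the FTA partner but 3523.69 is not on the preference list; base rate stands.
Duty = 802 × €3.28 = €2,630.56.
Total = €1,909.12 + €81,425.56 + €2,630.56 = €85,965.24.

€85,965.24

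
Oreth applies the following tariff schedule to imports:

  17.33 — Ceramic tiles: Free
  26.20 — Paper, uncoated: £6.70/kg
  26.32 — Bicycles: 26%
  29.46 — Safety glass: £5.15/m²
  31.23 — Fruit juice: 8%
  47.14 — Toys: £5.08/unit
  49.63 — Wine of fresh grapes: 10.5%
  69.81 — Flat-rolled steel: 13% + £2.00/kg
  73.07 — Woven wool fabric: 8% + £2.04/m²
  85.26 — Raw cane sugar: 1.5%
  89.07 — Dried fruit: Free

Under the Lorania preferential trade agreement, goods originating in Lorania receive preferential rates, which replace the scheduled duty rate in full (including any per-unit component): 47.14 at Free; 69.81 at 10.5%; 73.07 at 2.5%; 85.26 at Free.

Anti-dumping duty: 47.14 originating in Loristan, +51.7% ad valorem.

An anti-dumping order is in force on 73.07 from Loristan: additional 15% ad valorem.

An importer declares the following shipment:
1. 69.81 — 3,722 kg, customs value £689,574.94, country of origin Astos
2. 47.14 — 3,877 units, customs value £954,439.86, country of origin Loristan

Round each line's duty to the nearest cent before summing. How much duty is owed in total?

Line 1 (69.81, Astos, 3,722 kg, £689,574.94):
Base rate for 69.81 is 13% + £2.00/kg.
69.81 has an FTA preferential rate, but origin Astos is not Lorania; base rate stands.
Duty = £689,574.94 × 13% + 3,722 × £2.00 = £97,088.74.
Line 2 (47.14, Loristan, 3,877 units, £954,439.86):
Base rate for 47.14 is £5.08/unit.
47.14 has an FTA preferential rate, but origin Loristan is not Lorania; base rate stands.
Additional duty on 47.14 from Loristan: +51.7% ad valorem. Applied ad valorem rate = 51.7%.
Duty = £954,439.86 × 51.7% + 3,877 × £5.08 = £513,140.57.
Total = £97,088.74 + £513,140.57 = £610,229.31.

£610,229.31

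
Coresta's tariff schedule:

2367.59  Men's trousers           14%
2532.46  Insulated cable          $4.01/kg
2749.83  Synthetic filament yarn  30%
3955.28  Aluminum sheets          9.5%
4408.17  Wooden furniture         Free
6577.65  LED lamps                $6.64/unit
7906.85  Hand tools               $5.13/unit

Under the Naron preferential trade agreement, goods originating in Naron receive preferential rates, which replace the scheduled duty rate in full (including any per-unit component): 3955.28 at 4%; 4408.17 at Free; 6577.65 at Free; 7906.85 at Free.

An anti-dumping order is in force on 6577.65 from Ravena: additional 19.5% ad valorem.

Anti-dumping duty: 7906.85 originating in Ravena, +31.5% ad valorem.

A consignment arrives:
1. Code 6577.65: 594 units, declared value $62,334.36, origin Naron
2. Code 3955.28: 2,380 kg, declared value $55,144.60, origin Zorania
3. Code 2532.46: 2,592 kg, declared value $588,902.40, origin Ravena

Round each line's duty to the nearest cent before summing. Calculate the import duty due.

Line 1 (6577.65, Naron, 594 units, $62,334.36):
Base rate for 6577.65 is $6.64/unit.
Origin Naron qualifies under the Coresta–Naron agreement and 6577.65 is covered: preferential rate Free applies instead.
The additional-duty order on 6577.65 targets Ravena, not Naron; it does not apply.
Duty = $62,334.36 × 0% = $0.00.
Line 2 (3955.28, Zorania, 2,380 kg, $55,144.60):
Base rate for 3955.28 is 9.5%.
3955.28 has an FTA preferential rate, but origin Zorania is not Naron; base rate stands.
Duty = $55,144.60 × 9.5% = $5,238.74.
Line 3 (2532.46, Ravena, 2,592 kg, $588,902.40):
Base rate for 2532.46 is $4.01/kg.
Duty = 2,592 × $4.01 = $10,393.92.
Total = $0.00 + $5,238.74 + $10,393.92 = $15,632.66.

$15,632.66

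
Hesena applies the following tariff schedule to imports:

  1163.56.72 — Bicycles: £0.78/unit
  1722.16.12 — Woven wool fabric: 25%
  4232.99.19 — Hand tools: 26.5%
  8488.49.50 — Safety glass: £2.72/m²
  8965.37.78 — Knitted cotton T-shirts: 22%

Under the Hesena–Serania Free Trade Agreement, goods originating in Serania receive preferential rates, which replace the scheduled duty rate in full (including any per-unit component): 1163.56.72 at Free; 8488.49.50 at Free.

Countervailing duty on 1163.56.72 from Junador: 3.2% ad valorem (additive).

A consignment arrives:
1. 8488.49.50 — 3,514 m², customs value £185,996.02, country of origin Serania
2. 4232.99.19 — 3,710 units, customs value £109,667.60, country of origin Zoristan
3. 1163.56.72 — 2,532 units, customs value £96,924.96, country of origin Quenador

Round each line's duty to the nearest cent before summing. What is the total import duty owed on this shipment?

Line 1 (8488.49.50, Serania, 3,514 m², £185,996.02):
Base rate for 8488.49.50 is £2.72/m².
Origin Serania qualifies under the Hesena–Serania agreement and 8488.49.50 is covered: preferential rate Free applies instead.
Duty = £185,996.02 × 0% = £0.00.
Line 2 (4232.99.19, Zoristan, 3,710 units, £109,667.60):
Base rate for 4232.99.19 is 26.5%.
Duty = £109,667.60 × 26.5% = £29,061.91.
Line 3 (1163.56.72, Quenador, 2,532 units, £96,924.96):
Base rate for 1163.56.72 is £0.78/unit.
1163.56.72 has an FTA preferential rate, but origin Quenador is not Serania; base rate stands.
The additional-duty order on 1163.56.72 targets Junador, not Quenador; it does not apply.
Duty = 2,532 × £0.78 = £1,974.96.
Total = £0.00 + £29,061.91 + £1,974.96 = £31,036.87.

£31,036.87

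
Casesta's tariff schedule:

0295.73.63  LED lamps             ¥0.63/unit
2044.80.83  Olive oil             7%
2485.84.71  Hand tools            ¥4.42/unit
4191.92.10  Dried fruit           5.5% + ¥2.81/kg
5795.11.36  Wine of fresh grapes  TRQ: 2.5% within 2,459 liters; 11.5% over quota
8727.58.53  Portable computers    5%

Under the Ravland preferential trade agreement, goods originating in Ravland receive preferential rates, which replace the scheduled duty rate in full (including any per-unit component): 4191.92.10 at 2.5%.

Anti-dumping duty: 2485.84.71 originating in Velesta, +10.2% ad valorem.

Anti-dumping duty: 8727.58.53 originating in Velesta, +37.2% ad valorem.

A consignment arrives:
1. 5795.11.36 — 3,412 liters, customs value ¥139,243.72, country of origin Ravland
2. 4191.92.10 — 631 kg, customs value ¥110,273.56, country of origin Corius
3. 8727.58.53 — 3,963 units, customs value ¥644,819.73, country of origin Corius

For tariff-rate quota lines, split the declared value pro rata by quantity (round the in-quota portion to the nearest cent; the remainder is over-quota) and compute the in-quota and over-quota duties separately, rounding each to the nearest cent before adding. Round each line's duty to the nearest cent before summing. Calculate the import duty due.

¥47,060.51

Line 1 (5795.11.36, Ravland, 3,412 liters, ¥139,243.72):
Code 5795.11.36 is under a tariff-rate quota (threshold 2,459 liters). In-quota: 2,459 liters at 2.5%; over-quota: 953 liters at 11.5%.
Pro-rata value split: in-quota = ¥139,243.72 × 2,459/3,412 = ¥100,351.79; over-quota = ¥139,243.72 − ¥100,351.79 = ¥38,891.93.
In-quota duty = ¥100,351.79 × 2.5% = ¥2,508.79. Over-quota duty = ¥38,891.93 × 11.5% = ¥4,472.57.
Line duty = ¥2,508.79 + ¥4,472.57 = ¥6,981.36.
Line 2 (4191.92.10, Corius, 631 kg, ¥110,273.56):
Base rate for 4191.92.10 is 5.5% + ¥2.81/kg.
4191.92.10 has an FTA preferential rate, but origin Corius is not Ravland; base rate stands.
Duty = ¥110,273.56 × 5.5% + 631 × ¥2.81 = ¥7,838.16.
Line 3 (8727.58.53, Corius, 3,963 units, ¥644,819.73):
Base rate for 8727.58.53 is 5%.
The additional-duty order on 8727.58.53 targets Velesta, not Corius; it does not apply.
Duty = ¥644,819.73 × 5% = ¥32,240.99.
Total = ¥6,981.36 + ¥7,838.16 + ¥32,240.99 = ¥47,060.51.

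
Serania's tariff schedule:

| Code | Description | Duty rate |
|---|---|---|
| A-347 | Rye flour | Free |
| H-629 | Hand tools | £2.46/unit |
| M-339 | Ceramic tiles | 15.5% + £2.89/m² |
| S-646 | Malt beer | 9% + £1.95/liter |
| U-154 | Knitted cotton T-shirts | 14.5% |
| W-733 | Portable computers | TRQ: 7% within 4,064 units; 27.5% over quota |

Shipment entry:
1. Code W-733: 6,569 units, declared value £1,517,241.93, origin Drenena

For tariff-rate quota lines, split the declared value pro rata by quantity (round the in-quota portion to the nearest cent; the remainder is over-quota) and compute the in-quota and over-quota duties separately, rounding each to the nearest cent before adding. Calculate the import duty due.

Line 1 (W-733, Drenena, 6,569 units, £1,517,241.93):
Code W-733 is under a tariff-rate quota (threshold 4,064 units). In-quota: 4,064 units at 7%; over-quota: 2,505 units at 27.5%.
Pro-rata value split: in-quota = £1,517,241.93 × 4,064/6,569 = £938,662.08; over-quota = £1,517,241.93 − £938,662.08 = £578,579.85.
In-quota duty = £938,662.08 × 7% = £65,706.35. Over-quota duty = £578,579.85 × 27.5% = £159,109.46.
Line duty = £65,706.35 + £159,109.46 = £224,815.81.

£224,815.81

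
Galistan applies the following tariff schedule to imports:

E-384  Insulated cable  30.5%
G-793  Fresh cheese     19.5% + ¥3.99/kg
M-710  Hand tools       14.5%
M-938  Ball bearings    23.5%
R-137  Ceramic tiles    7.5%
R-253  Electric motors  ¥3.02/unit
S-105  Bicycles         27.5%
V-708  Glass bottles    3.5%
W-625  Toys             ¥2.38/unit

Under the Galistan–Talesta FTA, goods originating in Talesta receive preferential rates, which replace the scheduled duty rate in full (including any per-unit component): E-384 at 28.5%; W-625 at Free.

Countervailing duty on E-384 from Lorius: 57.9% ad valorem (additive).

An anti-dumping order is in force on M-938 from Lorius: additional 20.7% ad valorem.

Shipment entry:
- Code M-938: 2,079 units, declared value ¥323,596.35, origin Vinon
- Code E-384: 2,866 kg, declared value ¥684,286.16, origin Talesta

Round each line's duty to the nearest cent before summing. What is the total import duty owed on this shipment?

Line 1 (M-938, Vinon, 2,079 units, ¥323,596.35):
Base rate for M-938 is 23.5%.
The additional-duty order on M-938 targets Lorius, not Vinon; it does not apply.
Duty = ¥323,596.35 × 23.5% = ¥76,045.14.
Line 2 (E-384, Talesta, 2,866 kg, ¥684,286.16):
Base rate for E-384 is 30.5%.
Origin Talesta qualifies under the Galistan–Talesta agreement and E-384 is covered: preferential rate 28.5% applies instead.
The additional-duty order on E-384 targets Lorius, not Talesta; it does not apply.
Duty = ¥684,286.16 × 28.5% = ¥195,021.56.
Total = ¥76,045.14 + ¥195,021.56 = ¥271,066.70.

¥271,066.70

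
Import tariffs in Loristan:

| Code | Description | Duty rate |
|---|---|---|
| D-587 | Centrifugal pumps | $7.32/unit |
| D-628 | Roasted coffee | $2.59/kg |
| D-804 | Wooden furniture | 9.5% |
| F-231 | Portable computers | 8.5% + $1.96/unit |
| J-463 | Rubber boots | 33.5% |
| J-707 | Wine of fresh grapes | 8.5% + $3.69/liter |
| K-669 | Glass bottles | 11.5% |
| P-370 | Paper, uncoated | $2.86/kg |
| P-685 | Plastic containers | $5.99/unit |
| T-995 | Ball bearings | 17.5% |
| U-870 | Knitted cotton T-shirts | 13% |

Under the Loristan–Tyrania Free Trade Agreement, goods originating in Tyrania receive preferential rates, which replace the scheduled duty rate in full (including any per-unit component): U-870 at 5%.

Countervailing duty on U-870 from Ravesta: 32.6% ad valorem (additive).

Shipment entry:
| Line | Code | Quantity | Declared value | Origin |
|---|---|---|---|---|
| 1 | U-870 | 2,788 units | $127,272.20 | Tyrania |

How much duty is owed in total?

Line 1 (U-870, Tyrania, 2,788 units, $127,272.20):
Base rate for U-870 is 13%.
Origin Tyrania qualifies under the Loristan–Tyrania agreement and U-870 is covered: preferential rate 5% applies instead.
The additional-duty order on U-870 targets Ravesta, not Tyrania; it does not apply.
Duty = $127,272.20 × 5% = $6,363.61.

$6,363.61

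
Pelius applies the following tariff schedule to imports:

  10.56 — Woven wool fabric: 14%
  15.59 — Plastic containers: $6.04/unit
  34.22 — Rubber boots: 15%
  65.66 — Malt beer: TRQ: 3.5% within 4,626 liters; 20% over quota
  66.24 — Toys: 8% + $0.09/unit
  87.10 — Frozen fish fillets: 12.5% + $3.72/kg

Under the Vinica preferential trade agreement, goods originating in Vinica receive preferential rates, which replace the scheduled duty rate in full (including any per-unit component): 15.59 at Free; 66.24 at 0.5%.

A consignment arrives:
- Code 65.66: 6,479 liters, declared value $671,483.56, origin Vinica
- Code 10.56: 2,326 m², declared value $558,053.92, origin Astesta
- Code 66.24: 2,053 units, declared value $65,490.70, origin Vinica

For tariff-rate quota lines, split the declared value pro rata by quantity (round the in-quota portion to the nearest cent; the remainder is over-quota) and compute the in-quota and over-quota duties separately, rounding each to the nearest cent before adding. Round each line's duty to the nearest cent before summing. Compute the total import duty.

Line 1 (65.66, Vinica, 6,479 liters, $671,483.56):
Code 65.66 is under a tariff-rate quota (threshold 4,626 liters). In-quota: 4,626 liters at 3.5%; over-quota: 1,853 liters at 20%.
Pro-rata value split: in-quota = $671,483.56 × 4,626/6,479 = $479,438.64; over-quota = $671,483.56 − $479,438.64 = $192,044.92.
In-quota duty = $479,438.64 × 3.5% = $16,780.35. Over-quota duty = $192,044.92 × 20% = $38,408.98.
Line duty = $16,780.35 + $38,408.98 = $55,189.33.
Line 2 (10.56, Astesta, 2,326 m², $558,053.92):
Base rate for 10.56 is 14%.
Duty = $558,053.92 × 14% = $78,127.55.
Line 3 (66.24, Vinica, 2,053 units, $65,490.70):
Base rate for 66.24 is 8% + $0.09/unit.
Origin Vinica qualifies under the Pelius–Vinica agreement and 66.24 is covered: preferential rate 0.5% applies instead.
Duty = $65,490.70 × 0.5% = $327.45.
Total = $55,189.33 + $78,127.55 + $327.45 = $133,644.33.

$133,644.33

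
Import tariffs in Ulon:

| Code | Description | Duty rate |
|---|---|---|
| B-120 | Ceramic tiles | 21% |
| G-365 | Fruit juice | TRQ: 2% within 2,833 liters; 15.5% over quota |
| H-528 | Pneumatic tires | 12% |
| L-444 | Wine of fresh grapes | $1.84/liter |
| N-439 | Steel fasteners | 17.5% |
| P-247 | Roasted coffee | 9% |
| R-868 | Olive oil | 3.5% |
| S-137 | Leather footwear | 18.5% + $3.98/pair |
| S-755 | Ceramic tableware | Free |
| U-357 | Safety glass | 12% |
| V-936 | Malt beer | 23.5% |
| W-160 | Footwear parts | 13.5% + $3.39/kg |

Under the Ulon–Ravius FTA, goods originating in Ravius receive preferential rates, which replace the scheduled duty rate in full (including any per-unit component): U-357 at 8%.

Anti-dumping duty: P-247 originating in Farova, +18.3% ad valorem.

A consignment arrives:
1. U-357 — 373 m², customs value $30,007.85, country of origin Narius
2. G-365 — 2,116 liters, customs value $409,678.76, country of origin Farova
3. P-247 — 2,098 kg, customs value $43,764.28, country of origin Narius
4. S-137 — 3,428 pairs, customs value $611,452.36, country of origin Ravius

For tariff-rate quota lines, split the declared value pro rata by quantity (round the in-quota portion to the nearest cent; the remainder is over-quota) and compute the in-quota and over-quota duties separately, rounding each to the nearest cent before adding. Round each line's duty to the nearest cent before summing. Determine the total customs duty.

$142,495.44

Line 1 (U-357, Narius, 373 m², $30,007.85):
Base rate for U-357 is 12%.
U-357 has an FTA preferential rate, but origin Narius is not Ravius; base rate stands.
Duty = $30,007.85 × 12% = $3,600.94.
Line 2 (G-365, Farova, 2,116 liters, $409,678.76):
Code G-365 is under a tariff-rate quota (threshold 2,833 liters). Quantity 2,116 liters is within the quota, so the in-quota rate 2% applies to the full value.
Duty = $409,678.76 × 2% = $8,193.58.
Line 3 (P-247, Narius, 2,098 kg, $43,764.28):
Base rate for P-247 is 9%.
The additional-duty order on P-247 targets Farova, not Narius; it does not apply.
Duty = $43,764.28 × 9% = $3,938.79.
Line 4 (S-137, Ravius, 3,428 pairs, $611,452.36):
Base rate for S-137 is 18.5% + $3.98/pair.
Origin Ravius is the FTA partner but S-137 is not on the preference list; base rate stands.
Duty = $611,452.36 × 18.5% + 3,428 × $3.98 = $126,762.13.
Total = $3,600.94 + $8,193.58 + $3,938.79 + $126,762.13 = $142,495.44.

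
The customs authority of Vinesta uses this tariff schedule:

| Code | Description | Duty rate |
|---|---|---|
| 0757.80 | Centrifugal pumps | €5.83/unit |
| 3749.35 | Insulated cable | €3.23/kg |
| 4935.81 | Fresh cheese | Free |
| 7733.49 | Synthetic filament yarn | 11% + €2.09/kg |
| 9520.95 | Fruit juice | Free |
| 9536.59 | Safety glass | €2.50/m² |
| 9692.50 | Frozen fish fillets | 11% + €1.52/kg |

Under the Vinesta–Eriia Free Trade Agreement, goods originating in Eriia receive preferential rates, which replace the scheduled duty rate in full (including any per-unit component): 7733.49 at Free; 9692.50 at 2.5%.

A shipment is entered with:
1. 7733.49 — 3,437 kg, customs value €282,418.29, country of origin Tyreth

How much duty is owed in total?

Line 1 (7733.49, Tyreth, 3,437 kg, €282,418.29):
Base rate for 7733.49 is 11% + €2.09/kg.
7733.49 has an FTA preferential rate, but origin Tyreth is not Eriia; base rate stands.
Duty = €282,418.29 × 11% + 3,437 × €2.09 = €38,249.34.

€38,249.34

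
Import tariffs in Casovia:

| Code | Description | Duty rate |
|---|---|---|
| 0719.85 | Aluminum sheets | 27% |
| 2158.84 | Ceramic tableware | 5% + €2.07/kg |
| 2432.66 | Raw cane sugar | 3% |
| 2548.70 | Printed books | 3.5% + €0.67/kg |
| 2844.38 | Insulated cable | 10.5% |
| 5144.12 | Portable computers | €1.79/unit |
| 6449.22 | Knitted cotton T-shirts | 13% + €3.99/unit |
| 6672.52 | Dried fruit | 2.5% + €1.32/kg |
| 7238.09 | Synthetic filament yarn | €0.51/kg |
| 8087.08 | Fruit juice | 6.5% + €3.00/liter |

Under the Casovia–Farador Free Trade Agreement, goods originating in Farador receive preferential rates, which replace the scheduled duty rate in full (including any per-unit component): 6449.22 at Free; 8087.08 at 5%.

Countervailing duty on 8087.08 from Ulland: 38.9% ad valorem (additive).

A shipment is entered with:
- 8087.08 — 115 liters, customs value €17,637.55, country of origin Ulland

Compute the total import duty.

€8,352.45

Line 1 (8087.08, Ulland, 115 liters, €17,637.55):
Base rate for 8087.08 is 6.5% + €3.00/liter.
8087.08 has an FTA preferential rate, but origin Ulland is not Farador; base rate stands.
Additional duty on 8087.08 from Ulland: +38.9%. Applied ad valorem rate: 6.5% + 38.9% = 45.4%.
Duty = €17,637.55 × 45.4% + 115 × €3.00 = €8,352.45.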